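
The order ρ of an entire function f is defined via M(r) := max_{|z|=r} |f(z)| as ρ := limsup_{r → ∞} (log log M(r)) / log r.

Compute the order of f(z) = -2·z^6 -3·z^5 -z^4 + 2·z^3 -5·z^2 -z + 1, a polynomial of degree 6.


|f(z)| ≤ Σ|c_k|·r^k = O(r^6) as r → ∞. Polynomial growth is O(e^{r^ε}) for every ε > 0 (since r^6/e^{r^ε} → 0), so ρ ≤ ε for all ε > 0, i.e. ρ = 0. Every nonconstant polynomial has order 0.
Therefore ρ = 0.

Order ρ = 0.


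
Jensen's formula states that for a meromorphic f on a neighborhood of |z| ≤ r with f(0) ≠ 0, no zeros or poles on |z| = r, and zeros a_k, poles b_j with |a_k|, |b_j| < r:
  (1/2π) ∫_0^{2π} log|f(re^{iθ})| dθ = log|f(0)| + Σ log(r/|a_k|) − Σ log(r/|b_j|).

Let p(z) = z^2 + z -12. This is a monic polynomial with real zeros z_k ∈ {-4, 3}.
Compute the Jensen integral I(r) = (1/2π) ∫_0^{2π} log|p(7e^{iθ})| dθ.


Zeros: -4, 3; r = 7.
Inside |z| < r: -4, 3. Outside (|z| ≥ r): ∅.
p(0) = -12, so log|p(0)| = log(12) = 2.4849.
Apply Jensen: I(r) = log|p(0)| + Σ_k log(r/|z_k|), summed over zeros inside |z| < r.
  log(r/|z_k|) for z_k = -4: log(7/4) = 0.5596
  log(r/|z_k|) for z_k = 3: log(7/3) = 0.8473
Sum over inside zeros: 1.4069.
I(r) = log|p(0)| + (inside sum) = 2.4849 + 1.4069 = 3.8918.
Closed form (all zeros inside, monic): I(r) = n·log(r) = 2·log(7) = 3.8918. ✓

I(r) ≈ 3.8918.


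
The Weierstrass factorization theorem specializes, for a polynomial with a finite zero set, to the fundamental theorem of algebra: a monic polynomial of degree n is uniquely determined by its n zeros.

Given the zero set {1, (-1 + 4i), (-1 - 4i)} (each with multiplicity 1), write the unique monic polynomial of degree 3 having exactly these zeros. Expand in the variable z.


The polynomial is p(z) = ∏_{α ∈ S} (z − α), where S = {1, (-1 + 4i), (-1 - 4i)}.
Expanding the product yields: p(z) = z^3 + z^2 + 15·z -17.
Note conjugate pairs combine to real quadratics: (z − (-1+4i))(z − (-1−4i)) = z² + 2z + 17.
The resulting polynomial has degree 3 and real coefficients as required.

p(z) = z^3 + z^2 + 15·z -17.


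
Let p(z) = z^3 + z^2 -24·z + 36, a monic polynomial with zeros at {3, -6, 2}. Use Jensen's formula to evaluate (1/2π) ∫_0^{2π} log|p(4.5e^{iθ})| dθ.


Zeros: -6, 2, 3; r = 4.5.
Inside |z| < r: 2, 3. Outside (|z| ≥ r): -6.
p(0) = 36, so log|p(0)| = log(36) = 3.5835.
Apply Jensen: I(r) = log|p(0)| + Σ_k log(r/|z_k|), summed over zeros inside |z| < r.
  log(r/|z_k|) for z_k = 3: log(4.5/3) = 0.4055
  log(r/|z_k|) for z_k = 2: log(4.5/2) = 0.8109
  Outside zeros (-6) contribute nothing to the Jensen sum.
Sum over inside zeros: 1.2164.
I(r) = log|p(0)| + (inside sum) = 3.5835 + 1.2164 = 4.7999.
Note: since some zeros are outside |z| ≤ r, the simplified n·log(r) form does NOT apply — only the inside zeros contribute.

I(r) ≈ 4.7999.


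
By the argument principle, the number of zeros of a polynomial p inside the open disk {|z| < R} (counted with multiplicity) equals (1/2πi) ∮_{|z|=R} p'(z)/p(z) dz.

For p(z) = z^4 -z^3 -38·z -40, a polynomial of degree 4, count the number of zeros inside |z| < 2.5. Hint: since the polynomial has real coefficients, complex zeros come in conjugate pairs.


The zeros of p are: 4, -1, (-1 + 3i), (-1 - 3i).
Their magnitudes are: 4, 1, 3.162, 3.162.
Zeros with |z| < R = 2.5: -1.
Count = 1.
By the argument principle, (1/2πi) ∮_{|z|=R} p'(z)/p(z) dz equals exactly this count.

Number of zeros inside |z| < 2.5: 1.


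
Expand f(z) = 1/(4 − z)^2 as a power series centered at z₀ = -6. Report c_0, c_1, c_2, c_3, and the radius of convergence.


Let w = z − z₀, so z = z₀ + w.
Then 4 − z = 4 − (z₀ + w) = (4 − z₀) − w = 10 − w.
f(z) = 1/(10 − w)^2 = (1/(10)^2) · (1 − w/(10))^{−2}.
By the binomial series (1−u)^{−2} = Σ_{n≥0} C(n+1, 1) u^n for |u|<1, with u = w/(10):
  c_n = C(n+1, 1) / (10)^(n+2).
  c_0 = 1/(10)^2 = 1/100.
  c_1 = 2/(10)^3 = 1/500.
  c_2 = 3/(10)^4 = 3/10000.
  c_3 = 4/(10)^5 = 1/25000.
The series is valid for |w/d| < 1, i.e. |z − z₀| < |d|.
Radius of convergence: R = |4 − z₀| = |10| = 10 (distance from z₀ to the singularity z = 4).

c_0 = 1/100, c_1 = 1/500, c_2 = 3/10000, c_3 = 1/25000; R = 10.


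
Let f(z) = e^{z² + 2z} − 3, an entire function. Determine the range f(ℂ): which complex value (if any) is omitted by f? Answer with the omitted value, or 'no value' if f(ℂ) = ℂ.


Little Picard bounds the complement of f(ℂ) to at most one point.
The exponent g(z) = z² + 2z is a nonconstant polynomial, hence surjective onto ℂ. So e^{g(z)} takes every value in {e^w : w ∈ ℂ} = ℂ ∖ {0}. Adding -3 shifts the range to ℂ ∖ {-3}. f omits exactly -3.

Omitted value: -3.


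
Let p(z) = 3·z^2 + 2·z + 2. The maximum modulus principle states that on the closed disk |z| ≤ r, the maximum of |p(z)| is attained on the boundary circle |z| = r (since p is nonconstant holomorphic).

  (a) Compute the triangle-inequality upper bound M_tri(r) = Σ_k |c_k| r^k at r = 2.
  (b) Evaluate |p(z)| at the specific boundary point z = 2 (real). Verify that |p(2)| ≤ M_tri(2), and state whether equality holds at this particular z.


Coefficients: c_0 = 2, c_1 = 2, c_2 = 3. Radius r = 2.
Part (a). Triangle bound: M_tri(r) = Σ_k |c_k| r^k
  = |2|·2^0 + |2|·2^1 + |3|·2^2
  = 2 + 4 + 12 = 18.
This bounds M(r) := max_{|z|=r} |p(z)| from above; equality holds iff all terms c_k z^k can be made to align in phase at a single z on |z|=r.
Part (b). At z = 2 (real, on the circle |z| = r):
  p(2) = (2)·2^0 + (2)·2^1 + (3)·2^2 = 18.
  |p(2)| = 18.
Since all nonzero coefficients share the same sign, |p(2)| = 18 = M_tri(2); the triangle bound is attained at z = 2, so in fact M(r) = 18.

M_tri(2) = 18; |p(2)| = 18; equality at z=2: yes.


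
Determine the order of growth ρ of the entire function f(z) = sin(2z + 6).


sin(w) is a linear combination of e^{iw} and e^{−iw} (or e^w, e^{−w} in the hyperbolic case), so |sin(w)| ≤ e^{|w|}. With w = 2z + 6, |w| ≤ 2|z| + 6 = 2r + 6 on |z| = r, giving M(r) ≤ e^{2r + 6}, so ρ ≤ 1. On a suitable ray (z = it for sin/cos; z = t for sinh/cosh, t real → ∞), |sin(2z + 6)| grows like e^{2|t|}/2, so ρ ≥ 1. Hence ρ = 1.
Therefore ρ = 1.

Order ρ = 1.


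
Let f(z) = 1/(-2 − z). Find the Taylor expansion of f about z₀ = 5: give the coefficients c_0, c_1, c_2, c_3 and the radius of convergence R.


Let w = z − z₀, so z = z₀ + w.
Then -2 − z = -2 − (z₀ + w) = (-2 − z₀) − w = -7 − w.
f(z) = 1/(-7 − w) = (1/(-7)) · 1/(1 − w/(-7)) = Σ_{n≥0} w^n / (-7)^(n+1).
So c_n = 1/(-7)^(n+1):
  c_0 = 1/(-7)^1 = -1/7.
  c_1 = 1/(-7)^2 = 1/49.
  c_2 = 1/(-7)^3 = -1/343.
  c_3 = 1/(-7)^4 = 1/2401.
The series is valid for |w/d| < 1, i.e. |z − z₀| < |d|.
Radius of convergence: R = |-2 − z₀| = |-7| = 7 (distance from z₀ to the singularity z = -2).

c_0 = -1/7, c_1 = 1/49, c_2 = -1/343, c_3 = 1/2401; R = 7.


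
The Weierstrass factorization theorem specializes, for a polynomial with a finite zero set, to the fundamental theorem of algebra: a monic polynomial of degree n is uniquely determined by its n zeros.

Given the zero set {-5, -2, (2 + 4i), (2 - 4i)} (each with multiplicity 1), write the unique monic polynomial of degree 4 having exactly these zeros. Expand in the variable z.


The polynomial is p(z) = ∏_{α ∈ S} (z − α), where S = {-5, -2, (2 + 4i), (2 - 4i)}.
Expanding the product yields: p(z) = z^4 + 3·z^3 + 2·z^2 + 100·z + 200.
Note conjugate pairs combine to real quadratics: (z − (2+4i))(z − (2−4i)) = z² − 4z + 20.
The resulting polynomial has degree 4 and real coefficients as required.

p(z) = z^4 + 3·z^3 + 2·z^2 + 100·z + 200.


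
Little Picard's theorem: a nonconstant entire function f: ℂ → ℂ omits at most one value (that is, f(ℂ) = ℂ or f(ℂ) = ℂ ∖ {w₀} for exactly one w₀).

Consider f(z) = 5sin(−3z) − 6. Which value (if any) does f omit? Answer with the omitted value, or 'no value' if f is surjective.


Little Picard bounds the complement of f(ℂ) to at most one point.
sin is entire and surjective onto ℂ: for every w ∈ ℂ, sin(ζ) = w has a solution ζ ∈ ℂ (e.g., via the complex inverse arcsin). With ζ = −3z this gives z = ζ/(-3). Then 5·sin(−3z) takes every value in 5·ℂ = ℂ, and adding -6 is a bijection of ℂ. So f is surjective and omits no value. (Note: only on the real line is sin bounded by [−1, 1].)

Omitted value: no value.


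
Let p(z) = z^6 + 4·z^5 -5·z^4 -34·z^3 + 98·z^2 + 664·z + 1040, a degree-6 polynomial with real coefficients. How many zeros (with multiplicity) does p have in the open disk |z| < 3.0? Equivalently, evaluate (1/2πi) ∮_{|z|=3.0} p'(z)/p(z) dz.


The zeros of p are: (-2 + 2i), (-2 - 2i), (3 + 2i), (3 - 2i), (-3 + 1i), (-3 - 1i).
Their magnitudes are: 2.828, 2.828, 3.606, 3.606, 3.162, 3.162.
Zeros with |z| < R = 3.0: (-2 + 2i), (-2 - 2i).
Count = 2.
By the argument principle, (1/2πi) ∮_{|z|=R} p'(z)/p(z) dz equals exactly this count.

Number of zeros inside |z| < 3.0: 2.


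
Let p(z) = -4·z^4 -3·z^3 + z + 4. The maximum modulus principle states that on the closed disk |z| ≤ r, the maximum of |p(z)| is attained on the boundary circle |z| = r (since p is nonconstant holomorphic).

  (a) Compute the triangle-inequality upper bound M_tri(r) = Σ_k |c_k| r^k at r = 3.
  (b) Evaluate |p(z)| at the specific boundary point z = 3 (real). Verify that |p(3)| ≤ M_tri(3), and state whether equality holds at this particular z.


Coefficients: c_0 = 4, c_1 = 1, c_2 = 0, c_3 = -3, c_4 = -4. Radius r = 3.
Part (a). Triangle bound: M_tri(r) = Σ_k |c_k| r^k
  = |4|·3^0 + |1|·3^1 + |0|·3^2 + |-3|·3^3 + |-4|·3^4
  = 4 + 3 + 0 + 81 + 324 = 412.
This bounds M(r) := max_{|z|=r} |p(z)| from above; equality holds iff all terms c_k z^k can be made to align in phase at a single z on |z|=r.
Part (b). At z = 3 (real, on the circle |z| = r):
  p(3) = (4)·3^0 + (1)·3^1 + (0)·3^2 + (-3)·3^3 + (-4)·3^4 = -398.
  |p(3)| = 398.
Check: |p(3)| = 398 ≤ 412 = M_tri(3). ✓ Equality does not hold at z = 3 (the coefficients have mixed signs, so the terms do not all align in phase there).

M_tri(3) = 412; |p(3)| = 398; equality at z=3: no.


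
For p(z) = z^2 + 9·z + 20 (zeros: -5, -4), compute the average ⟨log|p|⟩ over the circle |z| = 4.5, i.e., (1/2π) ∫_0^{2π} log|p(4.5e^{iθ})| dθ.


Zeros: -5, -4; r = 4.5.
Inside |z| < r: -4. Outside (|z| ≥ r): -5.
p(0) = 20, so log|p(0)| = log(20) = 2.9957.
Apply Jensen: I(r) = log|p(0)| + Σ_k log(r/|z_k|), summed over zeros inside |z| < r.
  log(r/|z_k|) for z_k = -4: log(4.5/4) = 0.1178
  Outside zeros (-5) contribute nothing to the Jensen sum.
Sum over inside zeros: 0.1178.
I(r) = log|p(0)| + (inside sum) = 2.9957 + 0.1178 = 3.1135.
Note: since some zeros are outside |z| ≤ r, the simplified n·log(r) form does NOT apply — only the inside zeros contribute.

I(r) ≈ 3.1135.


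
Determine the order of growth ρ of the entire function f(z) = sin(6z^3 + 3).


Write sin(w) = (e^{iw} ± e^{−iw})/(2 or 2i), so |sin(w)| ≤ e^{|w|}. With w = 6z^3 + 3, |w| ≤ 6r^3 + 3 on |z|=r, giving M(r) ≤ e^{6r^3 + 3} and ρ ≤ 3. For the lower bound, choose z on |z|=r with 6z^3 purely imaginary of modulus 6r^3; then |sin(6z^3 + 3)| grows like e^{6r^3}/2, so ρ ≥ 3. Hence ρ = 3.
Therefore ρ = 3.

Order ρ = 3.


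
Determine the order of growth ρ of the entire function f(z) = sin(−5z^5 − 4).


Write sin(w) = (e^{iw} ± e^{−iw})/(2 or 2i), so |sin(w)| ≤ e^{|w|}. With w = −5z^5 − 4, |w| ≤ 5r^5 + 4 on |z|=r, giving M(r) ≤ e^{5r^5 + 4} and ρ ≤ 5. For the lower bound, choose z on |z|=r with -5z^5 purely imaginary of modulus 5r^5; then |sin(−5z^5 − 4)| grows like e^{5r^5}/2, so ρ ≥ 5. Hence ρ = 5.
Therefore ρ = 5.

Order ρ = 5.


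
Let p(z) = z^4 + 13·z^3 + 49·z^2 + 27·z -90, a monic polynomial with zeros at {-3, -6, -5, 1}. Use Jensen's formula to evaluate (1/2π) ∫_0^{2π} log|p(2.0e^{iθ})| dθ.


Zeros: -6, -5, -3, 1; r = 2.0.
Inside |z| < r: 1. Outside (|z| ≥ r): -6, -5, -3.
p(0) = -90, so log|p(0)| = log(90) = 4.4998.
Apply Jensen: I(r) = log|p(0)| + Σ_k log(r/|z_k|), summed over zeros inside |z| < r.
  log(r/|z_k|) for z_k = 1: log(2.0/1) = 0.6931
  Outside zeros (-6, -5, -3) contribute nothing to the Jensen sum.
Sum over inside zeros: 0.6931.
I(r) = log|p(0)| + (inside sum) = 4.4998 + 0.6931 = 5.1930.
Note: since some zeros are outside |z| ≤ r, the simplified n·log(r) form does NOT apply — only the inside zeros contribute.

I(r) ≈ 5.1930.


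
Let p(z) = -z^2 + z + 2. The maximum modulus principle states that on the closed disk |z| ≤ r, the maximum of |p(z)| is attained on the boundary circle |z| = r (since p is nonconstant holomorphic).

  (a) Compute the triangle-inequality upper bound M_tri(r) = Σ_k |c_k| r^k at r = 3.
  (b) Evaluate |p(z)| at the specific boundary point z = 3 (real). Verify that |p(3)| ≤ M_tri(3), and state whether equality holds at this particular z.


Coefficients: c_0 = 2, c_1 = 1, c_2 = -1. Radius r = 3.
Part (a). Triangle bound: M_tri(r) = Σ_k |c_k| r^k
  = |2|·3^0 + |1|·3^1 + |-1|·3^2
  = 2 + 3 + 9 = 14.
This bounds M(r) := max_{|z|=r} |p(z)| from above; equality holds iff all terms c_k z^k can be made to align in phase at a single z on |z|=r.
Part (b). At z = 3 (real, on the circle |z| = r):
  p(3) = (2)·3^0 + (1)·3^1 + (-1)·3^2 = -4.
  |p(3)| = 4.
Check: |p(3)| = 4 ≤ 14 = M_tri(3). ✓ Equality does not hold at z = 3 (the coefficients have mixed signs, so the terms do not all align in phase there).

M_tri(3) = 14; |p(3)| = 4; equality at z=3: no.


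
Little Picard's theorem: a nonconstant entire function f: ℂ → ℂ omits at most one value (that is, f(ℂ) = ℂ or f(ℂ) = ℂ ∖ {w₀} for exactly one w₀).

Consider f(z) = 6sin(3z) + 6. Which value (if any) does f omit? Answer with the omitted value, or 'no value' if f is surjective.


Little Picard bounds the complement of f(ℂ) to at most one point.
sin is entire and surjective onto ℂ: for every w ∈ ℂ, sin(ζ) = w has a solution ζ ∈ ℂ (e.g., via the complex inverse arcsin). With ζ = 3z this gives z = ζ/(3). Then 6·sin(3z) takes every value in 6·ℂ = ℂ, and adding 6 is a bijection of ℂ. So f is surjective and omits no value. (Note: only on the real line is sin bounded by [−1, 1].)

Omitted value: no value.


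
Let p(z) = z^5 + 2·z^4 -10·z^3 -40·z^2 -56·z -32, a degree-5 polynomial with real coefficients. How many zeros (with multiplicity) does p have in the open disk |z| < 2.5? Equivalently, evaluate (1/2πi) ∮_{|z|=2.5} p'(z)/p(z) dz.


The zeros of p are: 4, -2, -2, (-1 + 1i), (-1 - 1i).
Their magnitudes are: 4, 2, 2, 1.414, 1.414.
Zeros with |z| < R = 2.5: -2, -2, (-1 + 1i), (-1 - 1i).
Count = 4.
By the argument principle, (1/2πi) ∮_{|z|=R} p'(z)/p(z) dz equals exactly this count.

Number of zeros inside |z| < 2.5: 4.


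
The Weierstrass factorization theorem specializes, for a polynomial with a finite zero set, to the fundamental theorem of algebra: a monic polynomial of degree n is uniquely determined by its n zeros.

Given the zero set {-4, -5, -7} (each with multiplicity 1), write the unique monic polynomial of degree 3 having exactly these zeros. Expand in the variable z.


The polynomial is p(z) = ∏_{α ∈ S} (z − α), where S = {-4, -5, -7}.
Expanding the product yields: p(z) = z^3 + 16·z^2 + 83·z + 140.
The resulting polynomial has degree 3 and real coefficients as required.

p(z) = z^3 + 16·z^2 + 83·z + 140.


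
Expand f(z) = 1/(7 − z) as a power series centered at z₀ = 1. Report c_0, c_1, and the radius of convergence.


Let w = z − z₀, so z = z₀ + w.
Then 7 − z = 7 − (z₀ + w) = (7 − z₀) − w = 6 − w.
f(z) = 1/(6 − w) = (1/(6)) · 1/(1 − w/(6)) = Σ_{n≥0} w^n / (6)^(n+1).
So c_n = 1/(6)^(n+1):
  c_0 = 1/(6)^1 = 1/6.
  c_1 = 1/(6)^2 = 1/36.
The series is valid for |w/d| < 1, i.e. |z − z₀| < |d|.
Radius of convergence: R = |7 − z₀| = |6| = 6 (distance from z₀ to the singularity z = 7).

c_0 = 1/6, c_1 = 1/36; R = 6.


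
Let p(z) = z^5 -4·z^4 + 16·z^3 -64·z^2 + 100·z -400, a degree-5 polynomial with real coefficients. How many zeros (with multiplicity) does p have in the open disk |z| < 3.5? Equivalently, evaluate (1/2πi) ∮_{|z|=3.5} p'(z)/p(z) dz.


The zeros of p are: (1 + 3i), (1 - 3i), (-1 + 3i), (-1 - 3i), 4.
Their magnitudes are: 3.162, 3.162, 3.162, 3.162, 4.
Zeros with |z| < R = 3.5: (1 + 3i), (1 - 3i), (-1 + 3i), (-1 - 3i).
Count = 4.
By the argument principle, (1/2πi) ∮_{|z|=R} p'(z)/p(z) dz equals exactly this count.

Number of zeros inside |z| < 3.5: 4.


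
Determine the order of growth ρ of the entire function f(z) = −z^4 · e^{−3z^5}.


M(r) = max_{|z|=r} |-1|·|z|^4·|e^{−3z^5}| = 1·r^4 · e^{3r^5} (the factors attain their maxima compatibly on |z|=r). Then log M(r) = log 1 + 4·log r + 3r^5, dominated by the last term, so log log M(r) ~ 5·log r. The polynomial factor -1z^4 contributes only a log r term and does not affect the order. ρ = 5.
Therefore ρ = 5.

Order ρ = 5.


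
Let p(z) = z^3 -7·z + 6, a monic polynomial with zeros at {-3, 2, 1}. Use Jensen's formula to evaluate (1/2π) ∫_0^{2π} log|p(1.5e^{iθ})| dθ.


Zeros: -3, 1, 2; r = 1.5.
Inside |z| < r: 1. Outside (|z| ≥ r): -3, 2.
p(0) = 6, so log|p(0)| = log(6) = 1.7918.
Apply Jensen: I(r) = log|p(0)| + Σ_k log(r/|z_k|), summed over zeros inside |z| < r.
  log(r/|z_k|) for z_k = 1: log(1.5/1) = 0.4055
  Outside zeros (-3, 2) contribute nothing to the Jensen sum.
Sum over inside zeros: 0.4055.
I(r) = log|p(0)| + (inside sum) = 1.7918 + 0.4055 = 2.1972.
Note: since some zeros are outside |z| ≤ r, the simplified n·log(r) form does NOT apply — only the inside zeros contribute.

I(r) ≈ 2.1972.


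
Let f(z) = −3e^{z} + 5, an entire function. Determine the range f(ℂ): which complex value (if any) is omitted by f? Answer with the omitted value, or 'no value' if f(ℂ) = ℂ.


Little Picard bounds the complement of f(ℂ) to at most one point.
e^{z} is never zero on ℂ, so -3·e^{z} takes every value in ℂ ∖ {0}. Adding 5 shifts the range to ℂ ∖ {5}. Thus f omits exactly the value 5.

Omitted value: 5.


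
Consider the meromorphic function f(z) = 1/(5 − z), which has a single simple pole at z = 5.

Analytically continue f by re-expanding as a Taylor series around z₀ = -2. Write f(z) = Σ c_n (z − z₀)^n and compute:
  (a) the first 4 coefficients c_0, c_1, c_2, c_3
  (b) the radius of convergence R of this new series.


Let w = z − z₀, so z = z₀ + w.
Then 5 − z = 5 − (z₀ + w) = (5 − z₀) − w = 7 − w.
f(z) = 1/(7 − w) = (1/(7)) · 1/(1 − w/(7)) = Σ_{n≥0} w^n / (7)^(n+1).
So c_n = 1/(7)^(n+1):
  c_0 = 1/(7)^1 = 1/7.
  c_1 = 1/(7)^2 = 1/49.
  c_2 = 1/(7)^3 = 1/343.
  c_3 = 1/(7)^4 = 1/2401.
The series is valid for |w/d| < 1, i.e. |z − z₀| < |d|.
Radius of convergence: R = |5 − z₀| = |7| = 7 (distance from z₀ to the singularity z = 5).

c_0 = 1/7, c_1 = 1/49, c_2 = 1/343, c_3 = 1/2401; R = 7.


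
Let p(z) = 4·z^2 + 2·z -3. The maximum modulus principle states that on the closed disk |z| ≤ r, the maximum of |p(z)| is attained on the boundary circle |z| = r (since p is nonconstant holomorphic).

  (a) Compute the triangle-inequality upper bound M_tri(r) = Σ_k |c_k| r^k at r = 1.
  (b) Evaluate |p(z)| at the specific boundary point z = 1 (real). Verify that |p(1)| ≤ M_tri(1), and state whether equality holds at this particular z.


Coefficients: c_0 = -3, c_1 = 2, c_2 = 4. Radius r = 1.
Part (a). Triangle bound: M_tri(r) = Σ_k |c_k| r^k
  = |-3|·1^0 + |2|·1^1 + |4|·1^2
  = 3 + 2 + 4 = 9.
This bounds M(r) := max_{|z|=r} |p(z)| from above; equality holds iff all terms c_k z^k can be made to align in phase at a single z on |z|=r.
Part (b). At z = 1 (real, on the circle |z| = r):
  p(1) = (-3)·1^0 + (2)·1^1 + (4)·1^2 = 3.
  |p(1)| = 3.
Check: |p(1)| = 3 ≤ 9 = M_tri(1). ✓ Equality does not hold at z = 1 (the coefficients have mixed signs, so the terms do not all align in phase there).

M_tri(1) = 9; |p(1)| = 3; equality at z=1: no.


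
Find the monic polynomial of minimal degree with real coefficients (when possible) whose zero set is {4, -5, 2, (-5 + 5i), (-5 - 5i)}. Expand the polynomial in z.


The polynomial is p(z) = ∏_{α ∈ S} (z − α), where S = {4, -5, 2, (-5 + 5i), (-5 - 5i)}.
Expanding the product yields: p(z) = z^5 + 9·z^4 + 18·z^3 -230·z^2 -700·z + 2000.
Note conjugate pairs combine to real quadratics: (z − (-5+5i))(z − (-5−5i)) = z² + 10z + 50.
The resulting polynomial has degree 5 and real coefficients as required.

p(z) = z^5 + 9·z^4 + 18·z^3 -230·z^2 -700·z + 2000.


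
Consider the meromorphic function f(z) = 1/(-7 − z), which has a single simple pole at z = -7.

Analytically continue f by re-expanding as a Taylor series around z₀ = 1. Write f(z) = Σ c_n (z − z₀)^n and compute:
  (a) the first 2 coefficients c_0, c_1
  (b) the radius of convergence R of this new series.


Let w = z − z₀, so z = z₀ + w.
Then -7 − z = -7 − (z₀ + w) = (-7 − z₀) − w = -8 − w.
f(z) = 1/(-8 − w) = (1/(-8)) · 1/(1 − w/(-8)) = Σ_{n≥0} w^n / (-8)^(n+1).
So c_n = 1/(-8)^(n+1):
  c_0 = 1/(-8)^1 = -1/8.
  c_1 = 1/(-8)^2 = 1/64.
The series is valid for |w/d| < 1, i.e. |z − z₀| < |d|.
Radius of convergence: R = |-7 − z₀| = |-8| = 8 (distance from z₀ to the singularity z = -7).

c_0 = -1/8, c_1 = 1/64; R = 8.


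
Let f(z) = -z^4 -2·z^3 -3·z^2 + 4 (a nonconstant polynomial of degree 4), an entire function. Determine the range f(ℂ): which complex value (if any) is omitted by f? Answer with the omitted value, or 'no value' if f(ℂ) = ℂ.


Little Picard bounds the complement of f(ℂ) to at most one point.
For every w ∈ ℂ, the equation p(z) − w = 0 is a nonconstant polynomial in z and hence has at least one root by the fundamental theorem of algebra. So p is surjective onto ℂ, omitting no value.

Omitted value: no value.


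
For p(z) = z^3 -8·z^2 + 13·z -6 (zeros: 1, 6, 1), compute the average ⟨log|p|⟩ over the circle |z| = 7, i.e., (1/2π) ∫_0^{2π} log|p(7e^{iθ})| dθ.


Zeros: 1, 1, 6; r = 7.
Inside |z| < r: 1, 1, 6. Outside (|z| ≥ r): ∅.
p(0) = -6, so log|p(0)| = log(6) = 1.7918.
Apply Jensen: I(r) = log|p(0)| + Σ_k log(r/|z_k|), summed over zeros inside |z| < r.
  log(r/|z_k|) for z_k = 1: log(7/1) = 1.9459
  log(r/|z_k|) for z_k = 6: log(7/6) = 0.1542
  log(r/|z_k|) for z_k = 1: log(7/1) = 1.9459
Sum over inside zeros: 4.0460.
I(r) = log|p(0)| + (inside sum) = 1.7918 + 4.0460 = 5.8377.
Closed form (all zeros inside, monic): I(r) = n·log(r) = 3·log(7) = 5.8377. ✓

I(r) ≈ 5.8377.


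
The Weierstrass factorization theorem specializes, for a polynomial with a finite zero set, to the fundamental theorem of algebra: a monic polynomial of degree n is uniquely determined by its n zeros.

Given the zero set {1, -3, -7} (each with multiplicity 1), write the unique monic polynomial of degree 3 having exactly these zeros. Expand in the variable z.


The polynomial is p(z) = ∏_{α ∈ S} (z − α), where S = {1, -3, -7}.
Expanding the product yields: p(z) = z^3 + 9·z^2 + 11·z -21.
The resulting polynomial has degree 3 and real coefficients as required.

p(z) = z^3 + 9·z^2 + 11·z -21.


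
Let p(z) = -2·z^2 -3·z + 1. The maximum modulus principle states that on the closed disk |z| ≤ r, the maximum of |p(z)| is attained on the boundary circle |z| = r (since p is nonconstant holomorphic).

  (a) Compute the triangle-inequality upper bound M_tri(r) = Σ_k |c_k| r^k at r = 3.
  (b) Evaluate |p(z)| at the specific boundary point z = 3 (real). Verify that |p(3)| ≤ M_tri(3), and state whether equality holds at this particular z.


Coefficients: c_0 = 1, c_1 = -3, c_2 = -2. Radius r = 3.
Part (a). Triangle bound: M_tri(r) = Σ_k |c_k| r^k
  = |1|·3^0 + |-3|·3^1 + |-2|·3^2
  = 1 + 9 + 18 = 28.
This bounds M(r) := max_{|z|=r} |p(z)| from above; equality holds iff all terms c_k z^k can be made to align in phase at a single z on |z|=r.
Part (b). At z = 3 (real, on the circle |z| = r):
  p(3) = (1)·3^0 + (-3)·3^1 + (-2)·3^2 = -26.
  |p(3)| = 26.
Check: |p(3)| = 26 ≤ 28 = M_tri(3). ✓ Equality does not hold at z = 3 (the coefficients have mixed signs, so the terms do not all align in phase there).

M_tri(3) = 28; |p(3)| = 26; equality at z=3: no.


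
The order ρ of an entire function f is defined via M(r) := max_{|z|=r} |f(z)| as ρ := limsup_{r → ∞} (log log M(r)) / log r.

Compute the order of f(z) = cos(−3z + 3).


cos(w) is a linear combination of e^{iw} and e^{−iw} (or e^w, e^{−w} in the hyperbolic case), so |cos(w)| ≤ e^{|w|}. With w = −3z + 3, |w| ≤ 3|z| + 3 = 3r + 3 on |z| = r, giving M(r) ≤ e^{3r + 3}, so ρ ≤ 1. On a suitable ray (z = it for sin/cos; z = t for sinh/cosh, t real → ∞), |cos(−3z + 3)| grows like e^{3|t|}/2, so ρ ≥ 1. Hence ρ = 1.
Therefore ρ = 1.

Order ρ = 1.


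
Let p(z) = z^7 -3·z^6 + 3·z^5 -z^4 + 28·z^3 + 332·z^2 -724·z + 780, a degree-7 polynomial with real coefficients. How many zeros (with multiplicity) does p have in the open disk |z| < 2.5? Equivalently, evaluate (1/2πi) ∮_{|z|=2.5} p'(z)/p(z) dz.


The zeros of p are: (-1 + 3i), (-1 - 3i), (1 + 1i), (1 - 1i), (3 + 2i), (3 - 2i), -3.
Their magnitudes are: 3.162, 3.162, 1.414, 1.414, 3.606, 3.606, 3.
Zeros with |z| < R = 2.5: (1 + 1i), (1 - 1i).
Count = 2.
By the argument principle, (1/2πi) ∮_{|z|=R} p'(z)/p(z) dz equals exactly this count.

Number of zeros inside |z| < 2.5: 2.


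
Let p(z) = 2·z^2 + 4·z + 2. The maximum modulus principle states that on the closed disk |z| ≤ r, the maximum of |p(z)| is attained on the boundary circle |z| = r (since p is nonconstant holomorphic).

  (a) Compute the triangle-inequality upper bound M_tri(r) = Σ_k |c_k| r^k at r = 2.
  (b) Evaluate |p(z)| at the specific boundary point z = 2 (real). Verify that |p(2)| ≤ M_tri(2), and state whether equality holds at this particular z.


Coefficients: c_0 = 2, c_1 = 4, c_2 = 2. Radius r = 2.
Part (a). Triangle bound: M_tri(r) = Σ_k |c_k| r^k
  = |2|·2^0 + |4|·2^1 + |2|·2^2
  = 2 + 8 + 8 = 18.
This bounds M(r) := max_{|z|=r} |p(z)| from above; equality holds iff all terms c_k z^k can be made to align in phase at a single z on |z|=r.
Part (b). At z = 2 (real, on the circle |z| = r):
  p(2) = (2)·2^0 + (4)·2^1 + (2)·2^2 = 18.
  |p(2)| = 18.
Since all nonzero coefficients share the same sign, |p(2)| = 18 = M_tri(2); the triangle bound is attained at z = 2, so in fact M(r) = 18.

M_tri(2) = 18; |p(2)| = 18; equality at z=2: yes.


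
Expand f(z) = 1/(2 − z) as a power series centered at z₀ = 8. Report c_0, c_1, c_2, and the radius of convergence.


Let w = z − z₀, so z = z₀ + w.
Then 2 − z = 2 − (z₀ + w) = (2 − z₀) − w = -6 − w.
f(z) = 1/(-6 − w) = (1/(-6)) · 1/(1 − w/(-6)) = Σ_{n≥0} w^n / (-6)^(n+1).
So c_n = 1/(-6)^(n+1):
  c_0 = 1/(-6)^1 = -1/6.
  c_1 = 1/(-6)^2 = 1/36.
  c_2 = 1/(-6)^3 = -1/216.
The series is valid for |w/d| < 1, i.e. |z − z₀| < |d|.
Radius of convergence: R = |2 − z₀| = |-6| = 6 (distance from z₀ to the singularity z = 2).

c_0 = -1/6, c_1 = 1/36, c_2 = -1/216; R = 6.


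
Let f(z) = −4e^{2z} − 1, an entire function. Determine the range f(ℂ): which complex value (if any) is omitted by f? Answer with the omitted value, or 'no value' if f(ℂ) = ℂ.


Little Picard bounds the complement of f(ℂ) to at most one point.
e^{2z} is never zero on ℂ, so -4·e^{2z} takes every value in ℂ ∖ {0}. Adding -1 shifts the range to ℂ ∖ {-1}. Thus f omits exactly the value -1.

Omitted value: -1.


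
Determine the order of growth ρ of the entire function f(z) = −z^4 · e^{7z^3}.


M(r) = max_{|z|=r} |-1|·|z|^4·|e^{7z^3}| = 1·r^4 · e^{7r^3} (the factors attain their maxima compatibly on |z|=r). Then log M(r) = log 1 + 4·log r + 7r^3, dominated by the last term, so log log M(r) ~ 3·log r. The polynomial factor -1z^4 contributes only a log r term and does not affect the order. ρ = 3.
Therefore ρ = 3.

Order ρ = 3.


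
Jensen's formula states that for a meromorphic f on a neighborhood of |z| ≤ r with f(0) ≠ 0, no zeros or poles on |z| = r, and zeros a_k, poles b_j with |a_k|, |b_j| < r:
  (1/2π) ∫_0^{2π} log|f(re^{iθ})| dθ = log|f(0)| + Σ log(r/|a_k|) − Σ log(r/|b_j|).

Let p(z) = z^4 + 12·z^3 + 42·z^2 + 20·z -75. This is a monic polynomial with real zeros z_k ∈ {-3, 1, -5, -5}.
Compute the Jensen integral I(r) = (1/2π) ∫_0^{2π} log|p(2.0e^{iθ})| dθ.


Zeros: -5, -5, -3, 1; r = 2.0.
Inside |z| < r: 1. Outside (|z| ≥ r): -5, -5, -3.
p(0) = -75, so log|p(0)| = log(75) = 4.3175.
Apply Jensen: I(r) = log|p(0)| + Σ_k log(r/|z_k|), summed over zeros inside |z| < r.
  log(r/|z_k|) for z_k = 1: log(2.0/1) = 0.6931
  Outside zeros (-5, -5, -3) contribute nothing to the Jensen sum.
Sum over inside zeros: 0.6931.
I(r) = log|p(0)| + (inside sum) = 4.3175 + 0.6931 = 5.0106.
Note: since some zeros are outside |z| ≤ r, the simplified n·log(r) form does NOT apply — only the inside zeros contribute.

I(r) ≈ 5.0106.


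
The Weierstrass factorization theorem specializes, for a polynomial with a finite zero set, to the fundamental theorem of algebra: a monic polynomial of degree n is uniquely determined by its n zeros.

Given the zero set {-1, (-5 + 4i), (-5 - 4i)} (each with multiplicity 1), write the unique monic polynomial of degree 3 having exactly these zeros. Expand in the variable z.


The polynomial is p(z) = ∏_{α ∈ S} (z − α), where S = {-1, (-5 + 4i), (-5 - 4i)}.
Expanding the product yields: p(z) = z^3 + 11·z^2 + 51·z + 41.
Note conjugate pairs combine to real quadratics: (z − (-5+4i))(z − (-5−4i)) = z² + 10z + 41.
The resulting polynomial has degree 3 and real coefficients as required.

p(z) = z^3 + 11·z^2 + 51·z + 41.


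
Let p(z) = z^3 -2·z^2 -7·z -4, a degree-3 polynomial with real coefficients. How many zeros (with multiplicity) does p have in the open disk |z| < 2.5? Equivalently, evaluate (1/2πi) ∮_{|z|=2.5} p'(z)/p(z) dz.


The zeros of p are: -1, -1, 4.
Their magnitudes are: 1, 1, 4.
Zeros with |z| < R = 2.5: -1, -1.
Count = 2.
By the argument principle, (1/2πi) ∮_{|z|=R} p'(z)/p(z) dz equals exactly this count.

Number of zeros inside |z| < 2.5: 2.


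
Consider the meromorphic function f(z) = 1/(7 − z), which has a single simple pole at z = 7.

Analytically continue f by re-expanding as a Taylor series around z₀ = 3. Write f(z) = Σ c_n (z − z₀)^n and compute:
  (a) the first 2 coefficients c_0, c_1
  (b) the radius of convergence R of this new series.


Let w = z − z₀, so z = z₀ + w.
Then 7 − z = 7 − (z₀ + w) = (7 − z₀) − w = 4 − w.
f(z) = 1/(4 − w) = (1/(4)) · 1/(1 − w/(4)) = Σ_{n≥0} w^n / (4)^(n+1).
So c_n = 1/(4)^(n+1):
  c_0 = 1/(4)^1 = 1/4.
  c_1 = 1/(4)^2 = 1/16.
The series is valid for |w/d| < 1, i.e. |z − z₀| < |d|.
Radius of convergence: R = |7 − z₀| = |4| = 4 (distance from z₀ to the singularity z = 7).

c_0 = 1/4, c_1 = 1/16; R = 4.


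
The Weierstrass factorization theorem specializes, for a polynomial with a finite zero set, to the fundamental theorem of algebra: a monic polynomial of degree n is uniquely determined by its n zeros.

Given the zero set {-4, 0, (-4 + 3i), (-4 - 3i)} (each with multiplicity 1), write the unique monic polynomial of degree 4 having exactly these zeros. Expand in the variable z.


The polynomial is p(z) = ∏_{α ∈ S} (z − α), where S = {-4, 0, (-4 + 3i), (-4 - 3i)}.
Expanding the product yields: p(z) = z^4 + 12·z^3 + 57·z^2 + 100·z.
Note conjugate pairs combine to real quadratics: (z − (-4+3i))(z − (-4−3i)) = z² + 8z + 25.
The resulting polynomial has degree 4 and real coefficients as required.

p(z) = z^4 + 12·z^3 + 57·z^2 + 100·z.


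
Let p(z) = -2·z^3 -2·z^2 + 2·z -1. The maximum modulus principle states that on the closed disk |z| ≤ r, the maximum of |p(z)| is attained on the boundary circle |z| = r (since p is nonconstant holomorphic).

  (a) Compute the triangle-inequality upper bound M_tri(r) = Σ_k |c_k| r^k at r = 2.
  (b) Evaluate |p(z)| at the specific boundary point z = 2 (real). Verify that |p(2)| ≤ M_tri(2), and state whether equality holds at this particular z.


Coefficients: c_0 = -1, c_1 = 2, c_2 = -2, c_3 = -2. Radius r = 2.
Part (a). Triangle bound: M_tri(r) = Σ_k |c_k| r^k
  = |-1|·2^0 + |2|·2^1 + |-2|·2^2 + |-2|·2^3
  = 1 + 4 + 8 + 16 = 29.
This bounds M(r) := max_{|z|=r} |p(z)| from above; equality holds iff all terms c_k z^k can be made to align in phase at a single z on |z|=r.
Part (b). At z = 2 (real, on the circle |z| = r):
  p(2) = (-1)·2^0 + (2)·2^1 + (-2)·2^2 + (-2)·2^3 = -21.
  |p(2)| = 21.
Check: |p(2)| = 21 ≤ 29 = M_tri(2). ✓ Equality does not hold at z = 2 (the coefficients have mixed signs, so the terms do not all align in phase there).

M_tri(2) = 29; |p(2)| = 21; equality at z=2: no.


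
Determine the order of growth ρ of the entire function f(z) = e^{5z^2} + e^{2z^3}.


Each summand is entire of order 2 and 3 respectively (as in the single-exponential case). The order of a sum is at most the max of the orders, so ρ ≤ 3. For the lower bound: on |z|=r choose arg z so that 2z^3 is real positive; then |e^{2z^3}| = e^{2r^3} while |e^{5z^2}| ≤ e^{5r^2} = o(e^{2r^3}). So |f| ≥ e^{2r^3}(1 − o(1)) and ρ ≥ 3. Hence ρ = max(2, 3) = 3.
Therefore ρ = 3.

Order ρ = 3.


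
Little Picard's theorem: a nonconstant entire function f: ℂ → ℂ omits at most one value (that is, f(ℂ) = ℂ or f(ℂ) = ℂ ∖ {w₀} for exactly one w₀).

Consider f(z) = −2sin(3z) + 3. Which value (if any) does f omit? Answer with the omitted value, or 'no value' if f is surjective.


Little Picard bounds the complement of f(ℂ) to at most one point.
sin is entire and surjective onto ℂ: for every w ∈ ℂ, sin(ζ) = w has a solution ζ ∈ ℂ (e.g., via the complex inverse arcsin). With ζ = 3z this gives z = ζ/(3). Then -2·sin(3z) takes every value in -2·ℂ = ℂ, and adding 3 is a bijection of ℂ. So f is surjective and omits no value. (Note: only on the real line is sin bounded by [−1, 1].)

Omitted value: no value.


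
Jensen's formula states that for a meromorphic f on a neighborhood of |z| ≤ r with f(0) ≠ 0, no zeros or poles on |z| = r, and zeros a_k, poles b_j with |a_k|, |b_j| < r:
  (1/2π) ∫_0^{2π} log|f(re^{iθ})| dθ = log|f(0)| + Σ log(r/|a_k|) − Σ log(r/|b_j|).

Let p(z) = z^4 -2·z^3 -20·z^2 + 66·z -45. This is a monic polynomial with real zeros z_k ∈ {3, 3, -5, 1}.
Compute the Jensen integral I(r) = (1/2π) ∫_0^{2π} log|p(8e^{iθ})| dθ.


Zeros: -5, 1, 3, 3; r = 8.
Inside |z| < r: -5, 1, 3, 3. Outside (|z| ≥ r): ∅.
p(0) = -45, so log|p(0)| = log(45) = 3.8067.
Apply Jensen: I(r) = log|p(0)| + Σ_k log(r/|z_k|), summed over zeros inside |z| < r.
  log(r/|z_k|) for z_k = 3: log(8/3) = 0.9808
  log(r/|z_k|) for z_k = 3: log(8/3) = 0.9808
  log(r/|z_k|) for z_k = -5: log(8/5) = 0.4700
  log(r/|z_k|) for z_k = 1: log(8/1) = 2.0794
Sum over inside zeros: 4.5111.
I(r) = log|p(0)| + (inside sum) = 3.8067 + 4.5111 = 8.3178.
Closed form (all zeros inside, monic): I(r) = n·log(r) = 4·log(8) = 8.3178. ✓

I(r) ≈ 8.3178.


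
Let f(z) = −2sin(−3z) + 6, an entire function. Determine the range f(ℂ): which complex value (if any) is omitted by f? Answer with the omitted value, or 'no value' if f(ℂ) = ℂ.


Little Picard bounds the complement of f(ℂ) to at most one point.
sin is entire and surjective onto ℂ: for every w ∈ ℂ, sin(ζ) = w has a solution ζ ∈ ℂ (e.g., via the complex inverse arcsin). With ζ = −3z this gives z = ζ/(-3). Then -2·sin(−3z) takes every value in -2·ℂ = ℂ, and adding 6 is a bijection of ℂ. So f is surjective and omits no value. (Note: only on the real line is sin bounded by [−1, 1].)

Omitted value: no value.


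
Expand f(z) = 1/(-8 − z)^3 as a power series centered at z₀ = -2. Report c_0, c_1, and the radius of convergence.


Let w = z − z₀, so z = z₀ + w.
Then -8 − z = -8 − (z₀ + w) = (-8 − z₀) − w = -6 − w.
f(z) = 1/(-6 − w)^3 = (1/(-6)^3) · (1 − w/(-6))^{−3}.
By the binomial series (1−u)^{−3} = Σ_{n≥0} C(n+2, 2) u^n for |u|<1, with u = w/(-6):
  c_n = C(n+2, 2) / (-6)^(n+3).
  c_0 = 1/(-6)^3 = -1/216.
  c_1 = 3/(-6)^4 = 1/432.
The series is valid for |w/d| < 1, i.e. |z − z₀| < |d|.
Radius of convergence: R = |-8 − z₀| = |-6| = 6 (distance from z₀ to the singularity z = -8).

c_0 = -1/216, c_1 = 1/432; R = 6.


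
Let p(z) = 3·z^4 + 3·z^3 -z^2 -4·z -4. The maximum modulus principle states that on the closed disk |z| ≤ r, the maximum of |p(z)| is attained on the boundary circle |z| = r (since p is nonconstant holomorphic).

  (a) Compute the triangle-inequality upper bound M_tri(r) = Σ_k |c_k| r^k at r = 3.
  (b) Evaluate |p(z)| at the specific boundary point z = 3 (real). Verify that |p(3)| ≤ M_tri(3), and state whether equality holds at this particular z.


Coefficients: c_0 = -4, c_1 = -4, c_2 = -1, c_3 = 3, c_4 = 3. Radius r = 3.
Part (a). Triangle bound: M_tri(r) = Σ_k |c_k| r^k
  = |-4|·3^0 + |-4|·3^1 + |-1|·3^2 + |3|·3^3 + |3|·3^4
  = 4 + 12 + 9 + 81 + 243 = 349.
This bounds M(r) := max_{|z|=r} |p(z)| from above; equality holds iff all terms c_k z^k can be made to align in phase at a single z on |z|=r.
Part (b). At z = 3 (real, on the circle |z| = r):
  p(3) = (-4)·3^0 + (-4)·3^1 + (-1)·3^2 + (3)·3^3 + (3)·3^4 = 299.
  |p(3)| = 299.
Check: |p(3)| = 299 ≤ 349 = M_tri(3). ✓ Equality does not hold at z = 3 (the coefficients have mixed signs, so the terms do not all align in phase there).

M_tri(3) = 349; |p(3)| = 299; equality at z=3: no.


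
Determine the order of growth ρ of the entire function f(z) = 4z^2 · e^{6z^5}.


M(r) = max_{|z|=r} |4|·|z|^2·|e^{6z^5}| = 4·r^2 · e^{6r^5} (the factors attain their maxima compatibly on |z|=r). Then log M(r) = log 4 + 2·log r + 6r^5, dominated by the last term, so log log M(r) ~ 5·log r. The polynomial factor 4z^2 contributes only a log r term and does not affect the order. ρ = 5.
Therefore ρ = 5.

Order ρ = 5.


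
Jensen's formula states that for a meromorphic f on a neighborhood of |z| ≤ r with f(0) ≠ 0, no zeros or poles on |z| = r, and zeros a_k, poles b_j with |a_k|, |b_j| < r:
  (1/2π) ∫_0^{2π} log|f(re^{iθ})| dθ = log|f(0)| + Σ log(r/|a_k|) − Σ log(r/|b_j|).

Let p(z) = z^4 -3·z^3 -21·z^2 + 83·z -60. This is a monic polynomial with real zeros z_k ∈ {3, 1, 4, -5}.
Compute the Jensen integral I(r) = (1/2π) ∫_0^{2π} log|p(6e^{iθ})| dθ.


Zeros: -5, 1, 3, 4; r = 6.
Inside |z| < r: -5, 1, 3, 4. Outside (|z| ≥ r): ∅.
p(0) = -60, so log|p(0)| = log(60) = 4.0943.
Apply Jensen: I(r) = log|p(0)| + Σ_k log(r/|z_k|), summed over zeros inside |z| < r.
  log(r/|z_k|) for z_k = 3: log(6/3) = 0.6931
  log(r/|z_k|) for z_k = 1: log(6/1) = 1.7918
  log(r/|z_k|) for z_k = 4: log(6/4) = 0.4055
  log(r/|z_k|) for z_k = -5: log(6/5) = 0.1823
Sum over inside zeros: 3.0727.
I(r) = log|p(0)| + (inside sum) = 4.0943 + 3.0727 = 7.1670.
Closed form (all zeros inside, monic): I(r) = n·log(r) = 4·log(6) = 7.1670. ✓

I(r) ≈ 7.1670.


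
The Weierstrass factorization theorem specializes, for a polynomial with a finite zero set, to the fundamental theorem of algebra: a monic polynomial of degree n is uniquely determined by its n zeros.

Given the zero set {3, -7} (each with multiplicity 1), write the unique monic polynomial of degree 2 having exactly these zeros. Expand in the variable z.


The polynomial is p(z) = ∏_{α ∈ S} (z − α), where S = {3, -7}.
Expanding the product yields: p(z) = z^2 + 4·z -21.
The resulting polynomial has degree 2 and real coefficients as required.

p(z) = z^2 + 4·z -21.


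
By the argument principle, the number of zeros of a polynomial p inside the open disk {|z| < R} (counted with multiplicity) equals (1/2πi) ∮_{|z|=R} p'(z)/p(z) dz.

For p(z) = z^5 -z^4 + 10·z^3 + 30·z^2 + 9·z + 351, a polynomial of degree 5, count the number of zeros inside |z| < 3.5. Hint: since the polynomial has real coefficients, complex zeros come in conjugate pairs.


The zeros of p are: (2 + 3i), (2 - 3i), -3, (0 + 3i), (0 - 3i).
Their magnitudes are: 3.606, 3.606, 3, 3, 3.
Zeros with |z| < R = 3.5: -3, (0 + 3i), (0 - 3i).
Count = 3.
By the argument principle, (1/2πi) ∮_{|z|=R} p'(z)/p(z) dz equals exactly this count.

Number of zeros inside |z| < 3.5: 3.
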